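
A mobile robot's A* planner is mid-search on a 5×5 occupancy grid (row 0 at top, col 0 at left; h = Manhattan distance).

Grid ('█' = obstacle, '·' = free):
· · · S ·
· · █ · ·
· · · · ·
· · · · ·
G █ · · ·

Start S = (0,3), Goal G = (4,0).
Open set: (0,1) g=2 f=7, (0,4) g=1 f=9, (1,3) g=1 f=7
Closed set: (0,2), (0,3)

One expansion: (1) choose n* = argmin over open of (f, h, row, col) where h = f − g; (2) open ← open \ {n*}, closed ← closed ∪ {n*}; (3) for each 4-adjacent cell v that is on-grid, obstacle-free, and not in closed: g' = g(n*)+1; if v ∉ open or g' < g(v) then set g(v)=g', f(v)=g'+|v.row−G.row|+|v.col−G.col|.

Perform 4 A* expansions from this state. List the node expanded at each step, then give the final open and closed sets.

step 1: expand (0,1) (f=7, h=5) → closed; open now [(0,0) g=3 f=7, (0,4) g=1 f=9, (1,1) g=3 f=7, (1,3) g=1 f=7]
step 2: expand (0,0) (f=7, h=4) → closed; open now [(0,4) g=1 f=9, (1,0) g=4 f=7, (1,1) g=3 f=7, (1,3) g=1 f=7]
step 3: expand (1,0) (f=7, h=3) → closed; open now [(0,4) g=1 f=9, (1,1) g=3 f=7, (1,3) g=1 f=7, (2,0) g=5 f=7]
step 4: expand (2,0) (f=7, h=2) → closed; open now [(0,4) g=1 f=9, (1,1) g=3 f=7, (1,3) g=1 f=7, (2,1) g=6 f=9, (3,0) g=6 f=7]

order=[(0,1) → (0,0) → (1,0) → (2,0)]; open=[(0,4) g=1 f=9, (1,1) g=3 f=7, (1,3) g=1 f=7, (2,1) g=6 f=9, (3,0) g=6 f=7]; closed=[(0,0), (0,1), (0,2), (0,3), (1,0), (2,0)]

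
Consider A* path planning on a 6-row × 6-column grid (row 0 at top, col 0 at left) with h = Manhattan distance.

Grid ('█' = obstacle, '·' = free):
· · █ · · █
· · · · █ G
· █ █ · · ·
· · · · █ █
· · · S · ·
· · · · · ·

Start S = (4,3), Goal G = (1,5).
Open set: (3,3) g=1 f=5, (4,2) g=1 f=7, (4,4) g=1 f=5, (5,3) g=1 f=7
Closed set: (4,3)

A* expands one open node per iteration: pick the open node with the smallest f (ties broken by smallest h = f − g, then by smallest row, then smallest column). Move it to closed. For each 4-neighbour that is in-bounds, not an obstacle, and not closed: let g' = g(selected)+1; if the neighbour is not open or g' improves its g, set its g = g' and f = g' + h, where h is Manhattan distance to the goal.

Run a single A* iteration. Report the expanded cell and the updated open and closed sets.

expanded=(3,3); open=[(2,3) g=2 f=5, (3,2) g=2 f=7, (4,2) g=1 f=7, (4,4) g=1 f=5, (5,3) g=1 f=7]; closed=[(3,3), (4,3)]

step 1: expand (3,3) (f=5, h=4) → closed; open now [(2,3) g=2 f=5, (3,2) g=2 f=7, (4,2) g=1 f=7, (4,4) g=1 f=5, (5,3) g=1 f=7]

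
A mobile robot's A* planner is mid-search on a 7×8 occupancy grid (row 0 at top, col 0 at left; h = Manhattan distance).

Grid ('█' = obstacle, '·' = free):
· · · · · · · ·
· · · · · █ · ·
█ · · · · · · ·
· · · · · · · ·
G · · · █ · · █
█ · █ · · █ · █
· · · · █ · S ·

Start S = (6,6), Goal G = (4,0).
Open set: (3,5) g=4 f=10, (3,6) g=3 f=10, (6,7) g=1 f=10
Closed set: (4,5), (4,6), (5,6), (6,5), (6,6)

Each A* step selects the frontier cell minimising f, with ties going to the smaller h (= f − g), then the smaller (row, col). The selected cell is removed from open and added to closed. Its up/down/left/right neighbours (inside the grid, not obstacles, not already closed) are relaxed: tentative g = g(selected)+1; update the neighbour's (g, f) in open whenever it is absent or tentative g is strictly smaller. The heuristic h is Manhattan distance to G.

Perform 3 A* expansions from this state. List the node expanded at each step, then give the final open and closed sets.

order=[(3,5) → (3,4) → (3,3)]; open=[(2,3) g=7 f=12, (2,4) g=6 f=12, (2,5) g=5 f=12, (3,2) g=7 f=10, (3,6) g=3 f=10, (4,3) g=7 f=10, (6,7) g=1 f=10]; closed=[(3,3), (3,4), (3,5), (4,5), (4,6), (5,6), (6,5), (6,6)]

step 1: expand (3,5) (f=10, h=6) → closed; open now [(2,5) g=5 f=12, (3,4) g=5 f=10, (3,6) g=3 f=10, (6,7) g=1 f=10]
step 2: expand (3,4) (f=10, h=5) → closed; open now [(2,4) g=6 f=12, (2,5) g=5 f=12, (3,3) g=6 f=10, (3,6) g=3 f=10, (6,7) g=1 f=10]
step 3: expand (3,3) (f=10, h=4) → closed; open now [(2,3) g=7 f=12, (2,4) g=6 f=12, (2,5) g=5 f=12, (3,2) g=7 f=10, (3,6) g=3 f=10, (4,3) g=7 f=10, (6,7) g=1 f=10]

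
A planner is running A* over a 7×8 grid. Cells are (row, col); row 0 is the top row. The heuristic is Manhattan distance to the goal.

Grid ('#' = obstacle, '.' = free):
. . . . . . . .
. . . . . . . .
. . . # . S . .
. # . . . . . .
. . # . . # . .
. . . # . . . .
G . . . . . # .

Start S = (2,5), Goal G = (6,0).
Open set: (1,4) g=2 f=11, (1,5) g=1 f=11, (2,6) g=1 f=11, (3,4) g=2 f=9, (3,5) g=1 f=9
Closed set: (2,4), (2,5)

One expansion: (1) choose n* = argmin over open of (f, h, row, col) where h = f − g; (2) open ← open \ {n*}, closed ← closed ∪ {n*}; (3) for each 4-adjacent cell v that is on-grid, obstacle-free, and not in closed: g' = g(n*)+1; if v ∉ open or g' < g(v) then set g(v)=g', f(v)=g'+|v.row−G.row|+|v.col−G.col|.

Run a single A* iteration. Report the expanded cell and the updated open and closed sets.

step 1: expand (3,4) (f=9, h=7) → closed; open now [(1,4) g=2 f=11, (1,5) g=1 f=11, (2,6) g=1 f=11, (3,3) g=3 f=9, (3,5) g=1 f=9, (4,4) g=3 f=9]

expanded=(3,4); open=[(1,4) g=2 f=11, (1,5) g=1 f=11, (2,6) g=1 f=11, (3,3) g=3 f=9, (3,5) g=1 f=9, (4,4) g=3 f=9]; closed=[(2,4), (2,5), (3,4)]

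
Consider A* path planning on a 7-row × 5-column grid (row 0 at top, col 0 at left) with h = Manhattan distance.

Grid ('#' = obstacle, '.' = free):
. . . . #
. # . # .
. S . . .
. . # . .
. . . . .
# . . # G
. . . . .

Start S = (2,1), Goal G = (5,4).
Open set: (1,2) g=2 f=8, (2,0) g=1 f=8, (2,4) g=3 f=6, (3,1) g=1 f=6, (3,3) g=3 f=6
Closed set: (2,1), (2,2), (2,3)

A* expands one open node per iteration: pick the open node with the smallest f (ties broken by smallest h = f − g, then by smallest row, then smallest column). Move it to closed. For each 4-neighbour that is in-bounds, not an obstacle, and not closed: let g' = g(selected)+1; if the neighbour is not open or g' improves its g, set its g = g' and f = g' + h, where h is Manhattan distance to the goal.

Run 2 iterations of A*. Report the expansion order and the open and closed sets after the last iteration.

order=[(2,4) → (3,4)]; open=[(1,2) g=2 f=8, (1,4) g=4 f=8, (2,0) g=1 f=8, (3,1) g=1 f=6, (3,3) g=3 f=6, (4,4) g=5 f=6]; closed=[(2,1), (2,2), (2,3), (2,4), (3,4)]

step 1: expand (2,4) (f=6, h=3) → closed; open now [(1,2) g=2 f=8, (1,4) g=4 f=8, (2,0) g=1 f=8, (3,1) g=1 f=6, (3,3) g=3 f=6, (3,4) g=4 f=6]
step 2: expand (3,4) (f=6, h=2) → closed; open now [(1,2) g=2 f=8, (1,4) g=4 f=8, (2,0) g=1 f=8, (3,1) g=1 f=6, (3,3) g=3 f=6, (4,4) g=5 f=6]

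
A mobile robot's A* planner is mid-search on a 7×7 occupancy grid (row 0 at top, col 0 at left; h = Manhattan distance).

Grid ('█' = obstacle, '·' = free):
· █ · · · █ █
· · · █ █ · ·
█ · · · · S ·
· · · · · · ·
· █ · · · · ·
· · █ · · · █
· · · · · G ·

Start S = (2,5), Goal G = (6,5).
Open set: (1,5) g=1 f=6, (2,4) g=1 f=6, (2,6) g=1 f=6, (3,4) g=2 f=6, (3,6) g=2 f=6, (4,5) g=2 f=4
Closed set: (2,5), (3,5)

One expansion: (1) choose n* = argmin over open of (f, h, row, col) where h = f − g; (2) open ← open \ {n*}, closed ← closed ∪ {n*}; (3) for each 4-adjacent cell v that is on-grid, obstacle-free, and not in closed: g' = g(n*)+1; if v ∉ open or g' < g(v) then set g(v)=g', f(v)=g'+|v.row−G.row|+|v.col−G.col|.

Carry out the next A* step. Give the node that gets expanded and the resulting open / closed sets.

step 1: expand (4,5) (f=4, h=2) → closed; open now [(1,5) g=1 f=6, (2,4) g=1 f=6, (2,6) g=1 f=6, (3,4) g=2 f=6, (3,6) g=2 f=6, (4,4) g=3 f=6, (4,6) g=3 f=6, (5,5) g=3 f=4]

expanded=(4,5); open=[(1,5) g=1 f=6, (2,4) g=1 f=6, (2,6) g=1 f=6, (3,4) g=2 f=6, (3,6) g=2 f=6, (4,4) g=3 f=6, (4,6) g=3 f=6, (5,5) g=3 f=4]; closed=[(2,5), (3,5), (4,5)]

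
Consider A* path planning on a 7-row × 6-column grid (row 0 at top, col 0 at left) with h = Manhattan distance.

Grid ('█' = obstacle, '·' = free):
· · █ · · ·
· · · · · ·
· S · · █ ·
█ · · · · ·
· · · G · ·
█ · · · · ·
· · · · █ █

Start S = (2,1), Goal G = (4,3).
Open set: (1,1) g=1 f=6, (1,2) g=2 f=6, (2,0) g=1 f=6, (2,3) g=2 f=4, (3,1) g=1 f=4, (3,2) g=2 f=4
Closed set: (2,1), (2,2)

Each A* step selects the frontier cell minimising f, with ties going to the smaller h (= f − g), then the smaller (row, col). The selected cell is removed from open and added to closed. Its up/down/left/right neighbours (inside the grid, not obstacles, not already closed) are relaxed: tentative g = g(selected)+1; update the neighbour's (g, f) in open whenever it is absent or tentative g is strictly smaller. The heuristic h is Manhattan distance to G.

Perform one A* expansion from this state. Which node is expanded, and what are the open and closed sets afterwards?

step 1: expand (2,3) (f=4, h=2) → closed; open now [(1,1) g=1 f=6, (1,2) g=2 f=6, (1,3) g=3 f=6, (2,0) g=1 f=6, (3,1) g=1 f=4, (3,2) g=2 f=4, (3,3) g=3 f=4]

expanded=(2,3); open=[(1,1) g=1 f=6, (1,2) g=2 f=6, (1,3) g=3 f=6, (2,0) g=1 f=6, (3,1) g=1 f=4, (3,2) g=2 f=4, (3,3) g=3 f=4]; closed=[(2,1), (2,2), (2,3)]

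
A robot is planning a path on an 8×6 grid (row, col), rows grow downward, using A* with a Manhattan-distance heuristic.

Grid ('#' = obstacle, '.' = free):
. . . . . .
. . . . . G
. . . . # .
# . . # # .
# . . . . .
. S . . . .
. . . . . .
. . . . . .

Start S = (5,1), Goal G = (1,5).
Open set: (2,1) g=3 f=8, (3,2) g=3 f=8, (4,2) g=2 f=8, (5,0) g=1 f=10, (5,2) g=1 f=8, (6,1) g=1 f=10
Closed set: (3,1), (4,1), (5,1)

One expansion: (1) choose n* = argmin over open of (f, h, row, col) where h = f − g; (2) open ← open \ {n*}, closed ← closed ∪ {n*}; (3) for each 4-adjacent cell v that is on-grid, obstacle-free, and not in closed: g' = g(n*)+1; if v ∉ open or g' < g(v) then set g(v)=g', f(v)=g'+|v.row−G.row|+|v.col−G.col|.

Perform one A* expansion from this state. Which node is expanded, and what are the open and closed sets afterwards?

expanded=(2,1); open=[(1,1) g=4 f=8, (2,0) g=4 f=10, (2,2) g=4 f=8, (3,2) g=3 f=8, (4,2) g=2 f=8, (5,0) g=1 f=10, (5,2) g=1 f=8, (6,1) g=1 f=10]; closed=[(2,1), (3,1), (4,1), (5,1)]

step 1: expand (2,1) (f=8, h=5) → closed; open now [(1,1) g=4 f=8, (2,0) g=4 f=10, (2,2) g=4 f=8, (3,2) g=3 f=8, (4,2) g=2 f=8, (5,0) g=1 f=10, (5,2) g=1 f=8, (6,1) g=1 f=10]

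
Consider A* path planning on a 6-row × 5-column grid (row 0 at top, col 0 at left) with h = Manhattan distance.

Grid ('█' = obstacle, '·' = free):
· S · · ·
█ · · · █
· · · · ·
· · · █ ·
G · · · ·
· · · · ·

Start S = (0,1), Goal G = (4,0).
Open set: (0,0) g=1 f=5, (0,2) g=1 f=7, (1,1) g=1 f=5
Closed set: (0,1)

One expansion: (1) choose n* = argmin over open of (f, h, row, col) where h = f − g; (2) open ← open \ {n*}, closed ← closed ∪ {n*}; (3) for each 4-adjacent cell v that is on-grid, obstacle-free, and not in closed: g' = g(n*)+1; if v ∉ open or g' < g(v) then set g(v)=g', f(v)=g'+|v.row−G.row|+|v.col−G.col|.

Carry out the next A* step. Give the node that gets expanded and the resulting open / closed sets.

step 1: expand (0,0) (f=5, h=4) → closed; open now [(0,2) g=1 f=7, (1,1) g=1 f=5]

expanded=(0,0); open=[(0,2) g=1 f=7, (1,1) g=1 f=5]; closed=[(0,0), (0,1)]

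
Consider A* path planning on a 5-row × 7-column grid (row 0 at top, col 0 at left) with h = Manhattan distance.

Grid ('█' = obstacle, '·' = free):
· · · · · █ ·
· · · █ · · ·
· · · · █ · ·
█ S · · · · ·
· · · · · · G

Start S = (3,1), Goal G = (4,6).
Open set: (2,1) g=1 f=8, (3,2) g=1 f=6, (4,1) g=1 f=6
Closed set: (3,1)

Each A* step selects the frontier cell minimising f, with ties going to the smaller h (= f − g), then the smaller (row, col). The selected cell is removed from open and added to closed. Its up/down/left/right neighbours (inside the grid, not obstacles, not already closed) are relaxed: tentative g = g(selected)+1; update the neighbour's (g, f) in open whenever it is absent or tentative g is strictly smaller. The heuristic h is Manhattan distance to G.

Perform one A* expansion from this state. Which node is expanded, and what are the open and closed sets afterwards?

step 1: expand (3,2) (f=6, h=5) → closed; open now [(2,1) g=1 f=8, (2,2) g=2 f=8, (3,3) g=2 f=6, (4,1) g=1 f=6, (4,2) g=2 f=6]

expanded=(3,2); open=[(2,1) g=1 f=8, (2,2) g=2 f=8, (3,3) g=2 f=6, (4,1) g=1 f=6, (4,2) g=2 f=6]; closed=[(3,1), (3,2)]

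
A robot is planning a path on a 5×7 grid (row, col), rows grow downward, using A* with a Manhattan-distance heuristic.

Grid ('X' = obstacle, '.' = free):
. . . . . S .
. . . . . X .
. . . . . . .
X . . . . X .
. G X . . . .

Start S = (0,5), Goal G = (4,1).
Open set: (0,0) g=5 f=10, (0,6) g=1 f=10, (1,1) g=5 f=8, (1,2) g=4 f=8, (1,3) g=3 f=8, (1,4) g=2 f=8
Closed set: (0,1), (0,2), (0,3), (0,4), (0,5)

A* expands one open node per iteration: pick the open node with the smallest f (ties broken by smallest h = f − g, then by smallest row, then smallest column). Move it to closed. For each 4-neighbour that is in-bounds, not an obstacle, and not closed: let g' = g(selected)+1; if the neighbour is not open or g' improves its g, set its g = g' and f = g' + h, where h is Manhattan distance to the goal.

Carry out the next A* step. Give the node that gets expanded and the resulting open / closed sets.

step 1: expand (1,1) (f=8, h=3) → closed; open now [(0,0) g=5 f=10, (0,6) g=1 f=10, (1,0) g=6 f=10, (1,2) g=4 f=8, (1,3) g=3 f=8, (1,4) g=2 f=8, (2,1) g=6 f=8]

expanded=(1,1); open=[(0,0) g=5 f=10, (0,6) g=1 f=10, (1,0) g=6 f=10, (1,2) g=4 f=8, (1,3) g=3 f=8, (1,4) g=2 f=8, (2,1) g=6 f=8]; closed=[(0,1), (0,2), (0,3), (0,4), (0,5), (1,1)]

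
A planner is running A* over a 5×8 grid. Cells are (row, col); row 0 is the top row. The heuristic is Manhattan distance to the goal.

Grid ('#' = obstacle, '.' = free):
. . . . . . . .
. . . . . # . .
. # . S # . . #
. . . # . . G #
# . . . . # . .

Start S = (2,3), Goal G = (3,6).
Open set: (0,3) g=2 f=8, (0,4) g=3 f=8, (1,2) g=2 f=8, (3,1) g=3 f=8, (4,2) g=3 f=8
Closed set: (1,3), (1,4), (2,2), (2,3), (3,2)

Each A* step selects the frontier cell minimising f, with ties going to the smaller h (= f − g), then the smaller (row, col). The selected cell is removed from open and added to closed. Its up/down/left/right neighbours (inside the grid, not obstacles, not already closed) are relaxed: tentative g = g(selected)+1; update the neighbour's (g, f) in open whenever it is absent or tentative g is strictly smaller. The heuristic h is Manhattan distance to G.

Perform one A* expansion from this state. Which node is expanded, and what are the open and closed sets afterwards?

step 1: expand (0,4) (f=8, h=5) → closed; open now [(0,3) g=2 f=8, (0,5) g=4 f=8, (1,2) g=2 f=8, (3,1) g=3 f=8, (4,2) g=3 f=8]

expanded=(0,4); open=[(0,3) g=2 f=8, (0,5) g=4 f=8, (1,2) g=2 f=8, (3,1) g=3 f=8, (4,2) g=3 f=8]; closed=[(0,4), (1,3), (1,4), (2,2), (2,3), (3,2)]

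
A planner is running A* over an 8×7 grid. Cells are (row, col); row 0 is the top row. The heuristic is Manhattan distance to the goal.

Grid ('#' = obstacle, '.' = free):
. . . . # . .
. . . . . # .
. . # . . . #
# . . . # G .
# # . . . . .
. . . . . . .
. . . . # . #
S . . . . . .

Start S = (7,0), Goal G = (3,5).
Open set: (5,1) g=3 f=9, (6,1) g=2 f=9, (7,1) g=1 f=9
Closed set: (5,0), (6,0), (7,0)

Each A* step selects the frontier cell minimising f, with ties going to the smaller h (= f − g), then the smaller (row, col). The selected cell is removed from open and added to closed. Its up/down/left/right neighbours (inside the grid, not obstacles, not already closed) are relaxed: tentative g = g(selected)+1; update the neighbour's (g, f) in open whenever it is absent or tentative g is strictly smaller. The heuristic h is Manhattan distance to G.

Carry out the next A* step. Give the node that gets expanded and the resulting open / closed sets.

expanded=(5,1); open=[(5,2) g=4 f=9, (6,1) g=2 f=9, (7,1) g=1 f=9]; closed=[(5,0), (5,1), (6,0), (7,0)]

step 1: expand (5,1) (f=9, h=6) → closed; open now [(5,2) g=4 f=9, (6,1) g=2 f=9, (7,1) g=1 f=9]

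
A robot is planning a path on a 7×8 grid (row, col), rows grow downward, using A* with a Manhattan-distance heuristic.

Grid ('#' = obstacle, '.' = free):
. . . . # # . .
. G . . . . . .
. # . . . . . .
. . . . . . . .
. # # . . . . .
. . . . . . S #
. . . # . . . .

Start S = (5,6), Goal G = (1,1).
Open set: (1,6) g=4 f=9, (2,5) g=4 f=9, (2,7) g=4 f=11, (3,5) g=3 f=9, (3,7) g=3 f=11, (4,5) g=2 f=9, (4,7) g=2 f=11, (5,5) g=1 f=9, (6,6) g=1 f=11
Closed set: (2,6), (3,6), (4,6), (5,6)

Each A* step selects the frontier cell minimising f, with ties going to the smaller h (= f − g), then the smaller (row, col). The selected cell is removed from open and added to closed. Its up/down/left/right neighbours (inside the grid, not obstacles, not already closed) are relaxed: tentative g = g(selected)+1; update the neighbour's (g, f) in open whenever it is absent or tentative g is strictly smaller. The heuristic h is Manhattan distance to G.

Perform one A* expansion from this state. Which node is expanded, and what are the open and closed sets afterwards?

step 1: expand (1,6) (f=9, h=5) → closed; open now [(0,6) g=5 f=11, (1,5) g=5 f=9, (1,7) g=5 f=11, (2,5) g=4 f=9, (2,7) g=4 f=11, (3,5) g=3 f=9, (3,7) g=3 f=11, (4,5) g=2 f=9, (4,7) g=2 f=11, (5,5) g=1 f=9, (6,6) g=1 f=11]

expanded=(1,6); open=[(0,6) g=5 f=11, (1,5) g=5 f=9, (1,7) g=5 f=11, (2,5) g=4 f=9, (2,7) g=4 f=11, (3,5) g=3 f=9, (3,7) g=3 f=11, (4,5) g=2 f=9, (4,7) g=2 f=11, (5,5) g=1 f=9, (6,6) g=1 f=11]; closed=[(1,6), (2,6), (3,6), (4,6), (5,6)]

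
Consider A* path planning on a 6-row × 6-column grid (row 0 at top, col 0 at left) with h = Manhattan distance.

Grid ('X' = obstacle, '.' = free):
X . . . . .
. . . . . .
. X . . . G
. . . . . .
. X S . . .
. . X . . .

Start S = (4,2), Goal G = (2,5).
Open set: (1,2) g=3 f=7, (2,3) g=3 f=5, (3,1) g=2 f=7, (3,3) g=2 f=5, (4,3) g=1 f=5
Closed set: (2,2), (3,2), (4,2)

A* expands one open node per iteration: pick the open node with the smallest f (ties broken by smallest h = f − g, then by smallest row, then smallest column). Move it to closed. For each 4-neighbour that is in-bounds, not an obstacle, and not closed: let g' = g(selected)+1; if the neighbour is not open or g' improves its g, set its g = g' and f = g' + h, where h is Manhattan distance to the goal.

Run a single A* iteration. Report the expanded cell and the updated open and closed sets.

expanded=(2,3); open=[(1,2) g=3 f=7, (1,3) g=4 f=7, (2,4) g=4 f=5, (3,1) g=2 f=7, (3,3) g=2 f=5, (4,3) g=1 f=5]; closed=[(2,2), (2,3), (3,2), (4,2)]

step 1: expand (2,3) (f=5, h=2) → closed; open now [(1,2) g=3 f=7, (1,3) g=4 f=7, (2,4) g=4 f=5, (3,1) g=2 f=7, (3,3) g=2 f=5, (4,3) g=1 f=5]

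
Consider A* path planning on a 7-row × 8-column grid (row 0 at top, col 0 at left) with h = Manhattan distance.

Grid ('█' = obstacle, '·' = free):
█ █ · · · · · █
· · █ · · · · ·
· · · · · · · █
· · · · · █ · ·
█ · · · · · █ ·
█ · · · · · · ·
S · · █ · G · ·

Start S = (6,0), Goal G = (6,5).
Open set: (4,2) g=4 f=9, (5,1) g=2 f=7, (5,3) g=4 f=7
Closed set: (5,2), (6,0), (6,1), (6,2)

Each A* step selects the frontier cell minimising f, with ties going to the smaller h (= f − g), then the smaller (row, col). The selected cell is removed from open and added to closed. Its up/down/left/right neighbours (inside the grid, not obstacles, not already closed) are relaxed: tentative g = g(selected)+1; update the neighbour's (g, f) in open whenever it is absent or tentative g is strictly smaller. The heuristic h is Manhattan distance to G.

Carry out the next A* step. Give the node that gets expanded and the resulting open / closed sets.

expanded=(5,3); open=[(4,2) g=4 f=9, (4,3) g=5 f=9, (5,1) g=2 f=7, (5,4) g=5 f=7]; closed=[(5,2), (5,3), (6,0), (6,1), (6,2)]

step 1: expand (5,3) (f=7, h=3) → closed; open now [(4,2) g=4 f=9, (4,3) g=5 f=9, (5,1) g=2 f=7, (5,4) g=5 f=7]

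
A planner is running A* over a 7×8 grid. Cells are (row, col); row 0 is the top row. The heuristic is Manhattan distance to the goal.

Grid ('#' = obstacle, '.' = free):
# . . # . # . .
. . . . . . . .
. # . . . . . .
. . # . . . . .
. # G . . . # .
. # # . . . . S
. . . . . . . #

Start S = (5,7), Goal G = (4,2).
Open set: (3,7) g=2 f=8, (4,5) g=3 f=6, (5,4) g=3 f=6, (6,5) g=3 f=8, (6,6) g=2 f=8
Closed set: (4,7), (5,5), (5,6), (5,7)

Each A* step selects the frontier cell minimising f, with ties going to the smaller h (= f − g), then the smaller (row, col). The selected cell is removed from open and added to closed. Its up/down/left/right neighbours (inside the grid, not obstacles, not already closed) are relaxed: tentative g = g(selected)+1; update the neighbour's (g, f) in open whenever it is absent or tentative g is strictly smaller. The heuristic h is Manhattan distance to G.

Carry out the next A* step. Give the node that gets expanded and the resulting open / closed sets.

step 1: expand (4,5) (f=6, h=3) → closed; open now [(3,5) g=4 f=8, (3,7) g=2 f=8, (4,4) g=4 f=6, (5,4) g=3 f=6, (6,5) g=3 f=8, (6,6) g=2 f=8]

expanded=(4,5); open=[(3,5) g=4 f=8, (3,7) g=2 f=8, (4,4) g=4 f=6, (5,4) g=3 f=6, (6,5) g=3 f=8, (6,6) g=2 f=8]; closed=[(4,5), (4,7), (5,5), (5,6), (5,7)]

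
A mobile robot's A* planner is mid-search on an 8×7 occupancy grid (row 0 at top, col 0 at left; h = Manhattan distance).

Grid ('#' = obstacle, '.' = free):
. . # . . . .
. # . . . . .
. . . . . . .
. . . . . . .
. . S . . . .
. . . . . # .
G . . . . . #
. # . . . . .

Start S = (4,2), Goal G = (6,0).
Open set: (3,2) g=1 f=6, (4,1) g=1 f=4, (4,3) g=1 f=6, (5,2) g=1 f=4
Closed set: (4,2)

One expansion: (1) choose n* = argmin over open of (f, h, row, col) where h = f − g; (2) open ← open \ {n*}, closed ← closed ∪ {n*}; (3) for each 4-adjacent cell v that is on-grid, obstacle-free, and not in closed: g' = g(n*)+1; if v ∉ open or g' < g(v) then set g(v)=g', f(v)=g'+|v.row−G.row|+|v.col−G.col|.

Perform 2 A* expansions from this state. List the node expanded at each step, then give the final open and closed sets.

order=[(4,1) → (4,0)]; open=[(3,0) g=3 f=6, (3,1) g=2 f=6, (3,2) g=1 f=6, (4,3) g=1 f=6, (5,0) g=3 f=4, (5,1) g=2 f=4, (5,2) g=1 f=4]; closed=[(4,0), (4,1), (4,2)]

step 1: expand (4,1) (f=4, h=3) → closed; open now [(3,1) g=2 f=6, (3,2) g=1 f=6, (4,0) g=2 f=4, (4,3) g=1 f=6, (5,1) g=2 f=4, (5,2) g=1 f=4]
step 2: expand (4,0) (f=4, h=2) → closed; open now [(3,0) g=3 f=6, (3,1) g=2 f=6, (3,2) g=1 f=6, (4,3) g=1 f=6, (5,0) g=3 f=4, (5,1) g=2 f=4, (5,2) g=1 f=4]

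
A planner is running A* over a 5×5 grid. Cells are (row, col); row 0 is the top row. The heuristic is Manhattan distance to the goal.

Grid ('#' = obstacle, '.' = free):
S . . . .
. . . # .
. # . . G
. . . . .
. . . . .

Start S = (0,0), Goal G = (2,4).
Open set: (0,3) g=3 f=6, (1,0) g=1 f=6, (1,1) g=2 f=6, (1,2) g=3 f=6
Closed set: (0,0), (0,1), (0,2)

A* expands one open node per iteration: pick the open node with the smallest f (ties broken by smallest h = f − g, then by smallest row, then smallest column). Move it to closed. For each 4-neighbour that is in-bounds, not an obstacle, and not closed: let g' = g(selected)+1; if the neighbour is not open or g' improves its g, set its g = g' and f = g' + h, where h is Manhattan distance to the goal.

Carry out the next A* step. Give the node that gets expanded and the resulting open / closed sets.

step 1: expand (0,3) (f=6, h=3) → closed; open now [(0,4) g=4 f=6, (1,0) g=1 f=6, (1,1) g=2 f=6, (1,2) g=3 f=6]

expanded=(0,3); open=[(0,4) g=4 f=6, (1,0) g=1 f=6, (1,1) g=2 f=6, (1,2) g=3 f=6]; closed=[(0,0), (0,1), (0,2), (0,3)]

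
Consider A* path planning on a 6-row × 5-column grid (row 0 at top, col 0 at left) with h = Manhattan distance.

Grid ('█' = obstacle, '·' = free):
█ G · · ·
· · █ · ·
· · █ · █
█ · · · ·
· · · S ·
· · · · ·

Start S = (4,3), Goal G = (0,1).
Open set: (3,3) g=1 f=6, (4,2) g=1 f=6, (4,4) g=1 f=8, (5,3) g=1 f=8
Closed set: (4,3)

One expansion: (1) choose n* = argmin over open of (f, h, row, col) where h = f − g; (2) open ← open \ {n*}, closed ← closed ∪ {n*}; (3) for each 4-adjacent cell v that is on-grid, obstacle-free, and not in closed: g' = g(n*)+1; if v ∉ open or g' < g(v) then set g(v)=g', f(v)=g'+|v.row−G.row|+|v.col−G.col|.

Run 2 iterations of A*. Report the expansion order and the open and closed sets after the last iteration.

order=[(3,3) → (2,3)]; open=[(1,3) g=3 f=6, (3,2) g=2 f=6, (3,4) g=2 f=8, (4,2) g=1 f=6, (4,4) g=1 f=8, (5,3) g=1 f=8]; closed=[(2,3), (3,3), (4,3)]

step 1: expand (3,3) (f=6, h=5) → closed; open now [(2,3) g=2 f=6, (3,2) g=2 f=6, (3,4) g=2 f=8, (4,2) g=1 f=6, (4,4) g=1 f=8, (5,3) g=1 f=8]
step 2: expand (2,3) (f=6, h=4) → closed; open now [(1,3) g=3 f=6, (3,2) g=2 f=6, (3,4) g=2 f=8, (4,2) g=1 f=6, (4,4) g=1 f=8, (5,3) g=1 f=8]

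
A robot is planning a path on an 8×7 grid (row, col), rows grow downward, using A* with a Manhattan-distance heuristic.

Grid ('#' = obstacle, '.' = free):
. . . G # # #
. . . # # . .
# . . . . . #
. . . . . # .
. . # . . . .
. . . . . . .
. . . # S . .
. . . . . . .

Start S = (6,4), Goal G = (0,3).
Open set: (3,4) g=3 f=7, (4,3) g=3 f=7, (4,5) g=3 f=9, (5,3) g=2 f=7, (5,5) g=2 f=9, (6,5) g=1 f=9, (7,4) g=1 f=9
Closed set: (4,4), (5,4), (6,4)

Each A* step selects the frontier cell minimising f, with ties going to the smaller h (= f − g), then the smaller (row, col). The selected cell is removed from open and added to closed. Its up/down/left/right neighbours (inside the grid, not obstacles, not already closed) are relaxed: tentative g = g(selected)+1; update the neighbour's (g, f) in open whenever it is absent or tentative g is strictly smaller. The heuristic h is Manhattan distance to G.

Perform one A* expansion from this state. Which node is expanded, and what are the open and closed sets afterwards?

step 1: expand (3,4) (f=7, h=4) → closed; open now [(2,4) g=4 f=7, (3,3) g=4 f=7, (4,3) g=3 f=7, (4,5) g=3 f=9, (5,3) g=2 f=7, (5,5) g=2 f=9, (6,5) g=1 f=9, (7,4) g=1 f=9]

expanded=(3,4); open=[(2,4) g=4 f=7, (3,3) g=4 f=7, (4,3) g=3 f=7, (4,5) g=3 f=9, (5,3) g=2 f=7, (5,5) g=2 f=9, (6,5) g=1 f=9, (7,4) g=1 f=9]; closed=[(3,4), (4,4), (5,4), (6,4)]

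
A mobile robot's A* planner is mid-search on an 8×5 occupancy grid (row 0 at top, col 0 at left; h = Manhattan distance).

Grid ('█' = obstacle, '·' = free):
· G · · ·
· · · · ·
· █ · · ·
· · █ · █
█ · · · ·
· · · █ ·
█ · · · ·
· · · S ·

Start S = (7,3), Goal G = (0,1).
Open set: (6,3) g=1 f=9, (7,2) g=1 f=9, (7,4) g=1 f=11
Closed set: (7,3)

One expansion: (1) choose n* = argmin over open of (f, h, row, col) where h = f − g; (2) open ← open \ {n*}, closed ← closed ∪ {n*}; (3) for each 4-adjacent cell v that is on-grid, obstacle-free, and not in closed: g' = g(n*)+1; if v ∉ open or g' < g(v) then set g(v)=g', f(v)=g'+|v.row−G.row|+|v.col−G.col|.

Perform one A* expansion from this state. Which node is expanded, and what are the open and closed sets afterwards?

step 1: expand (6,3) (f=9, h=8) → closed; open now [(6,2) g=2 f=9, (6,4) g=2 f=11, (7,2) g=1 f=9, (7,4) g=1 f=11]

expanded=(6,3); open=[(6,2) g=2 f=9, (6,4) g=2 f=11, (7,2) g=1 f=9, (7,4) g=1 f=11]; closed=[(6,3), (7,3)]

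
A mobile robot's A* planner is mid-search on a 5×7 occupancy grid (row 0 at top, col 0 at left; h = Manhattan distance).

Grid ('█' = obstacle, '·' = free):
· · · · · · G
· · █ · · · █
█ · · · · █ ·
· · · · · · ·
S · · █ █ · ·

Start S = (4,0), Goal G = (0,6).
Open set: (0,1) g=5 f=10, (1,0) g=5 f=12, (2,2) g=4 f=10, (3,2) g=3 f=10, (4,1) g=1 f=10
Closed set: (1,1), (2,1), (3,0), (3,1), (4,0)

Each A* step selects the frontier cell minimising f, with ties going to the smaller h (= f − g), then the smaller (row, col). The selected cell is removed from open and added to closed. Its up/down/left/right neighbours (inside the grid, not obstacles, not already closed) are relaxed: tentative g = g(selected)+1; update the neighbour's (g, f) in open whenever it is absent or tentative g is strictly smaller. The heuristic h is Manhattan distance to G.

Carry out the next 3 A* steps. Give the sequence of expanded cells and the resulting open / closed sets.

step 1: expand (0,1) (f=10, h=5) → closed; open now [(0,0) g=6 f=12, (0,2) g=6 f=10, (1,0) g=5 f=12, (2,2) g=4 f=10, (3,2) g=3 f=10, (4,1) g=1 f=10]
step 2: expand (0,2) (f=10, h=4) → closed; open now [(0,0) g=6 f=12, (0,3) g=7 f=10, (1,0) g=5 f=12, (2,2) g=4 f=10, (3,2) g=3 f=10, (4,1) g=1 f=10]
step 3: expand (0,3) (f=10, h=3) → closed; open now [(0,0) g=6 f=12, (0,4) g=8 f=10, (1,0) g=5 f=12, (1,3) g=8 f=12, (2,2) g=4 f=10, (3,2) g=3 f=10, (4,1) g=1 f=10]

order=[(0,1) → (0,2) → (0,3)]; open=[(0,0) g=6 f=12, (0,4) g=8 f=10, (1,0) g=5 f=12, (1,3) g=8 f=12, (2,2) g=4 f=10, (3,2) g=3 f=10, (4,1) g=1 f=10]; closed=[(0,1), (0,2), (0,3), (1,1), (2,1), (3,0), (3,1), (4,0)]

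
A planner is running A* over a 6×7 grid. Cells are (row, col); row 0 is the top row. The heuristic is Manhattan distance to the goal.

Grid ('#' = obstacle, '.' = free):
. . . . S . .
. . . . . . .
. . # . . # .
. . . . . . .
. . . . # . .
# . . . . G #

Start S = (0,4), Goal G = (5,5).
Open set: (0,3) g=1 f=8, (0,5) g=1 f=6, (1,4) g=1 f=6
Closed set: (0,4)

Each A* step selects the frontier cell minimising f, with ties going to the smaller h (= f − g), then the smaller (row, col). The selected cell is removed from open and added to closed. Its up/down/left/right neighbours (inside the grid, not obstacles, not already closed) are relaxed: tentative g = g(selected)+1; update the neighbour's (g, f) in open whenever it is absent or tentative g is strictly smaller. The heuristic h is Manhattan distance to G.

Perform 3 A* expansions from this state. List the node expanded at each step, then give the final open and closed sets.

order=[(0,5) → (1,5) → (1,4)]; open=[(0,3) g=1 f=8, (0,6) g=2 f=8, (1,3) g=2 f=8, (1,6) g=3 f=8, (2,4) g=2 f=6]; closed=[(0,4), (0,5), (1,4), (1,5)]

step 1: expand (0,5) (f=6, h=5) → closed; open now [(0,3) g=1 f=8, (0,6) g=2 f=8, (1,4) g=1 f=6, (1,5) g=2 f=6]
step 2: expand (1,5) (f=6, h=4) → closed; open now [(0,3) g=1 f=8, (0,6) g=2 f=8, (1,4) g=1 f=6, (1,6) g=3 f=8]
step 3: expand (1,4) (f=6, h=5) → closed; open now [(0,3) g=1 f=8, (0,6) g=2 f=8, (1,3) g=2 f=8, (1,6) g=3 f=8, (2,4) g=2 f=6]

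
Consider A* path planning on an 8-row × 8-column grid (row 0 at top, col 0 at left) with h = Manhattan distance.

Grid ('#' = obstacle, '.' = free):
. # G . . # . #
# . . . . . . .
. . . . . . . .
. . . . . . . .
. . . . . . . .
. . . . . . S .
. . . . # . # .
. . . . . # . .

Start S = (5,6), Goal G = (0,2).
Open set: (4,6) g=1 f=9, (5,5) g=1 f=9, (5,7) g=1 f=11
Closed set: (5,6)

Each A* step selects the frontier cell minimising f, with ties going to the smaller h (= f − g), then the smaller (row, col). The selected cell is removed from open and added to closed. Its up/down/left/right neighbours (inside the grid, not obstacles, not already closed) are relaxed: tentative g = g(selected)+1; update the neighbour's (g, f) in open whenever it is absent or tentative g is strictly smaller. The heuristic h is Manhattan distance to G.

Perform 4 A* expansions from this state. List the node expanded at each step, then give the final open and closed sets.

step 1: expand (4,6) (f=9, h=8) → closed; open now [(3,6) g=2 f=9, (4,5) g=2 f=9, (4,7) g=2 f=11, (5,5) g=1 f=9, (5,7) g=1 f=11]
step 2: expand (3,6) (f=9, h=7) → closed; open now [(2,6) g=3 f=9, (3,5) g=3 f=9, (3,7) g=3 f=11, (4,5) g=2 f=9, (4,7) g=2 f=11, (5,5) g=1 f=9, (5,7) g=1 f=11]
step 3: expand (2,6) (f=9, h=6) → closed; open now [(1,6) g=4 f=9, (2,5) g=4 f=9, (2,7) g=4 f=11, (3,5) g=3 f=9, (3,7) g=3 f=11, (4,5) g=2 f=9, (4,7) g=2 f=11, (5,5) g=1 f=9, (5,7) g=1 f=11]
step 4: expand (1,6) (f=9, h=5) → closed; open now [(0,6) g=5 f=9, (1,5) g=5 f=9, (1,7) g=5 f=11, (2,5) g=4 f=9, (2,7) g=4 f=11, (3,5) g=3 f=9, (3,7) g=3 f=11, (4,5) g=2 f=9, (4,7) g=2 f=11, (5,5) g=1 f=9, (5,7) g=1 f=11]

order=[(4,6) → (3,6) → (2,6) → (1,6)]; open=[(0,6) g=5 f=9, (1,5) g=5 f=9, (1,7) g=5 f=11, (2,5) g=4 f=9, (2,7) g=4 f=11, (3,5) g=3 f=9, (3,7) g=3 f=11, (4,5) g=2 f=9, (4,7) g=2 f=11, (5,5) g=1 f=9, (5,7) g=1 f=11]; closed=[(1,6), (2,6), (3,6), (4,6), (5,6)]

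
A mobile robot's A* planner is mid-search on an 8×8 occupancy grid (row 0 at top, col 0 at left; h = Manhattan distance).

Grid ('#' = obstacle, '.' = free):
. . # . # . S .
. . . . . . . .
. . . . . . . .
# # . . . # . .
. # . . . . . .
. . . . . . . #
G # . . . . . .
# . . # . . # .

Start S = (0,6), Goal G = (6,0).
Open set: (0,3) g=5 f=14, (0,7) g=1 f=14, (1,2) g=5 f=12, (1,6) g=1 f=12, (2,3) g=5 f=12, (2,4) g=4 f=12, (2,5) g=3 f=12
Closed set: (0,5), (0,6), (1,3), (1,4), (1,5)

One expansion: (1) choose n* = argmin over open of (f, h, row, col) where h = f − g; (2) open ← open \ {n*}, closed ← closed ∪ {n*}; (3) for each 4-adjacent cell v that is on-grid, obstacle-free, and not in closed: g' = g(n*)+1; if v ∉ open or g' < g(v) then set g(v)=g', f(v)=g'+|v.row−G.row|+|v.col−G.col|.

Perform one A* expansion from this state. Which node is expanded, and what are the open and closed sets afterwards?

step 1: expand (1,2) (f=12, h=7) → closed; open now [(0,3) g=5 f=14, (0,7) g=1 f=14, (1,1) g=6 f=12, (1,6) g=1 f=12, (2,2) g=6 f=12, (2,3) g=5 f=12, (2,4) g=4 f=12, (2,5) g=3 f=12]

expanded=(1,2); open=[(0,3) g=5 f=14, (0,7) g=1 f=14, (1,1) g=6 f=12, (1,6) g=1 f=12, (2,2) g=6 f=12, (2,3) g=5 f=12, (2,4) g=4 f=12, (2,5) g=3 f=12]; closed=[(0,5), (0,6), (1,2), (1,3), (1,4), (1,5)]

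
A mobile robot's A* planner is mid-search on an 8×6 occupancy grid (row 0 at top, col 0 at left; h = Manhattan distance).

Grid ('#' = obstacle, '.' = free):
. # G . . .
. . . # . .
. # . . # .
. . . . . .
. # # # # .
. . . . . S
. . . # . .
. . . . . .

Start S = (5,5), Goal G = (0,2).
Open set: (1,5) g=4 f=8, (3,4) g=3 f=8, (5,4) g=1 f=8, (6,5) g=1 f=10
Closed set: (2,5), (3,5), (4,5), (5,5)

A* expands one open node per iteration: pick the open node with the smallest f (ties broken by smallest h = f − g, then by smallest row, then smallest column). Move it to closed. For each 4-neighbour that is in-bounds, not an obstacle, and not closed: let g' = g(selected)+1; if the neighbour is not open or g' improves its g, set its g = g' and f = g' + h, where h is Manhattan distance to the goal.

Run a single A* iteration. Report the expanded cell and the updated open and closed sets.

expanded=(1,5); open=[(0,5) g=5 f=8, (1,4) g=5 f=8, (3,4) g=3 f=8, (5,4) g=1 f=8, (6,5) g=1 f=10]; closed=[(1,5), (2,5), (3,5), (4,5), (5,5)]

step 1: expand (1,5) (f=8, h=4) → closed; open now [(0,5) g=5 f=8, (1,4) g=5 f=8, (3,4) g=3 f=8, (5,4) g=1 f=8, (6,5) g=1 f=10]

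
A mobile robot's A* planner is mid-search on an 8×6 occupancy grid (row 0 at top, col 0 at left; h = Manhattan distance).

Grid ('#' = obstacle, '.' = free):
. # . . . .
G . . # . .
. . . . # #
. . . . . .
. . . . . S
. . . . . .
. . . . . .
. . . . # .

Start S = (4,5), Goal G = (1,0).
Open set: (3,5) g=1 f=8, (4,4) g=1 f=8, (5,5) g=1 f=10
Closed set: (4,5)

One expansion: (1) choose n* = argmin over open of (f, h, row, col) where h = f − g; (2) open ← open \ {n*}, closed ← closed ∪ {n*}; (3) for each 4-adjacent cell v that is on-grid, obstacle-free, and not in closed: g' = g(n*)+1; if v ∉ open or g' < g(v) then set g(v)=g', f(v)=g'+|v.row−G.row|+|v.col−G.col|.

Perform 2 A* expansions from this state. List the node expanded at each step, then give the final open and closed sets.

step 1: expand (3,5) (f=8, h=7) → closed; open now [(3,4) g=2 f=8, (4,4) g=1 f=8, (5,5) g=1 f=10]
step 2: expand (3,4) (f=8, h=6) → closed; open now [(3,3) g=3 f=8, (4,4) g=1 f=8, (5,5) g=1 f=10]

order=[(3,5) → (3,4)]; open=[(3,3) g=3 f=8, (4,4) g=1 f=8, (5,5) g=1 f=10]; closed=[(3,4), (3,5), (4,5)]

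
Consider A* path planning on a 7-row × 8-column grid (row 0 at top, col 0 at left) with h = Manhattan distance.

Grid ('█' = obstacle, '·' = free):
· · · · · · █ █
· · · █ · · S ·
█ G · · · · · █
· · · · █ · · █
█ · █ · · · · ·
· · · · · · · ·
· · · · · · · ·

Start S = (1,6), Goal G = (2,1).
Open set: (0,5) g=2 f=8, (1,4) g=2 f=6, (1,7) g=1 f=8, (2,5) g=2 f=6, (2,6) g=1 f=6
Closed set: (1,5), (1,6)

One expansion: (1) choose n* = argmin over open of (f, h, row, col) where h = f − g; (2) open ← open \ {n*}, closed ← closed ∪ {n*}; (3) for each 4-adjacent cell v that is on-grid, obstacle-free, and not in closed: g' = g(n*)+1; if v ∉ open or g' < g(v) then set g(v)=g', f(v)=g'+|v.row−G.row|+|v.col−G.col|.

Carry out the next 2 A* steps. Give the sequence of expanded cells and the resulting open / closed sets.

order=[(1,4) → (2,4)]; open=[(0,4) g=3 f=8, (0,5) g=2 f=8, (1,7) g=1 f=8, (2,3) g=4 f=6, (2,5) g=2 f=6, (2,6) g=1 f=6]; closed=[(1,4), (1,5), (1,6), (2,4)]

step 1: expand (1,4) (f=6, h=4) → closed; open now [(0,4) g=3 f=8, (0,5) g=2 f=8, (1,7) g=1 f=8, (2,4) g=3 f=6, (2,5) g=2 f=6, (2,6) g=1 f=6]
step 2: expand (2,4) (f=6, h=3) → closed; open now [(0,4) g=3 f=8, (0,5) g=2 f=8, (1,7) g=1 f=8, (2,3) g=4 f=6, (2,5) g=2 f=6, (2,6) g=1 f=6]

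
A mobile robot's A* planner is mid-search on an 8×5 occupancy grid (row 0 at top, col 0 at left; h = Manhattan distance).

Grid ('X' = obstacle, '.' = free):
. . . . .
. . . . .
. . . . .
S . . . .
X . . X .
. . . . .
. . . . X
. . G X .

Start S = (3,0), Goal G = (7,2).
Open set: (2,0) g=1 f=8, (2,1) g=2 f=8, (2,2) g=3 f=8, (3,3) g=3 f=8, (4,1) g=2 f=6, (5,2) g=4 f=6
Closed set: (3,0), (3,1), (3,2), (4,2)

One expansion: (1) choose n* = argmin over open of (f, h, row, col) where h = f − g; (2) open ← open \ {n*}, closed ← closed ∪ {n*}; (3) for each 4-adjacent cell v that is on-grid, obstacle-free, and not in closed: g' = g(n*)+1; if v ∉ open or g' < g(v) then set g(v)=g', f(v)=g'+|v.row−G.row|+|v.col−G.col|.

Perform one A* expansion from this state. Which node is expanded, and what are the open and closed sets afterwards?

step 1: expand (5,2) (f=6, h=2) → closed; open now [(2,0) g=1 f=8, (2,1) g=2 f=8, (2,2) g=3 f=8, (3,3) g=3 f=8, (4,1) g=2 f=6, (5,1) g=5 f=8, (5,3) g=5 f=8, (6,2) g=5 f=6]

expanded=(5,2); open=[(2,0) g=1 f=8, (2,1) g=2 f=8, (2,2) g=3 f=8, (3,3) g=3 f=8, (4,1) g=2 f=6, (5,1) g=5 f=8, (5,3) g=5 f=8, (6,2) g=5 f=6]; closed=[(3,0), (3,1), (3,2), (4,2), (5,2)]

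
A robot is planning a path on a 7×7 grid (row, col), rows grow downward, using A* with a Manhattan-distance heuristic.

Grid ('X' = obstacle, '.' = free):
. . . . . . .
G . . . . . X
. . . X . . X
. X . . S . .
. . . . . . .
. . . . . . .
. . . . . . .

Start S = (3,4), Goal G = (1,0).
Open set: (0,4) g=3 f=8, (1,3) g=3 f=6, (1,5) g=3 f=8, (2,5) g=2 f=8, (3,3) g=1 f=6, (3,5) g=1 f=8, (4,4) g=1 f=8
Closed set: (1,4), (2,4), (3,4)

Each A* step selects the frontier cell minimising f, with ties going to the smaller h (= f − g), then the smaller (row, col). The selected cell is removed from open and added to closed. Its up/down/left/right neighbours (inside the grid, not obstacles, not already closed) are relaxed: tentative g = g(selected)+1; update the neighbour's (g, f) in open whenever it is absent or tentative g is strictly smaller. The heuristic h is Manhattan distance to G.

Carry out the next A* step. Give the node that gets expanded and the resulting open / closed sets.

step 1: expand (1,3) (f=6, h=3) → closed; open now [(0,3) g=4 f=8, (0,4) g=3 f=8, (1,2) g=4 f=6, (1,5) g=3 f=8, (2,5) g=2 f=8, (3,3) g=1 f=6, (3,5) g=1 f=8, (4,4) g=1 f=8]

expanded=(1,3); open=[(0,3) g=4 f=8, (0,4) g=3 f=8, (1,2) g=4 f=6, (1,5) g=3 f=8, (2,5) g=2 f=8, (3,3) g=1 f=6, (3,5) g=1 f=8, (4,4) g=1 f=8]; closed=[(1,3), (1,4), (2,4), (3,4)]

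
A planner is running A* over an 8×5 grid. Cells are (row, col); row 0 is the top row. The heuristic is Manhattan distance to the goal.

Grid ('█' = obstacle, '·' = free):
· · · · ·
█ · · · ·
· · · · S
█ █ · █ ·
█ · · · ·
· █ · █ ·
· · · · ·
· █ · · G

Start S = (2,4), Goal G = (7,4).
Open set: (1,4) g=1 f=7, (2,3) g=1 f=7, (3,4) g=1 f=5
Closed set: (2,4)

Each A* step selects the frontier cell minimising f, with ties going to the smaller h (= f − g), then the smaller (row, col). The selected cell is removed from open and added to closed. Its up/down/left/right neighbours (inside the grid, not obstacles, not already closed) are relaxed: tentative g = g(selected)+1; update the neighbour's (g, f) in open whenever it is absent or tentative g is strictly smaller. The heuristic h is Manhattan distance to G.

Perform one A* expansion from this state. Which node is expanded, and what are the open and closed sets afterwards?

expanded=(3,4); open=[(1,4) g=1 f=7, (2,3) g=1 f=7, (4,4) g=2 f=5]; closed=[(2,4), (3,4)]

step 1: expand (3,4) (f=5, h=4) → closed; open now [(1,4) g=1 f=7, (2,3) g=1 f=7, (4,4) g=2 f=5]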